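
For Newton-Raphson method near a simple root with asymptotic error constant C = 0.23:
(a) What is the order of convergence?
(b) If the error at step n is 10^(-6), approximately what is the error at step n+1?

(a) Newton-Raphson has quadratic (order 2) convergence near simple roots.
    This means |e_{n+1}| ≈ C|e_n|².

(b) With |e_n| = 10^(-6) and C = 0.23:
    |e_{n+1}| ≈ 0.23 × (10^(-6))² = 0.23 × 10^(-12)

(a) 2 (quadratic); (b) |e_{n+1}| ≈ 2.300e-13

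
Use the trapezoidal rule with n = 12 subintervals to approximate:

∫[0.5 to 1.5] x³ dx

f(x) = x³
a = 0.5, b = 1.5, n = 12
h = (b - a)/n = 0.083333

Trapezoidal rule: (h/2)[f(x₀) + 2f(x₁) + 2f(x₂) + ... + f(xₙ)]

x_0 = 0.5000, f(x_0) = 0.125000, coefficient = 1
x_1 = 0.5833, f(x_1) = 0.198495, coefficient = 2
x_2 = 0.6667, f(x_2) = 0.296296, coefficient = 2
x_3 = 0.7500, f(x_3) = 0.421875, coefficient = 2
x_4 = 0.8333, f(x_4) = 0.578704, coefficient = 2
x_5 = 0.9167, f(x_5) = 0.770255, coefficient = 2
x_6 = 1.0000, f(x_6) = 1.000000, coefficient = 2
x_7 = 1.0833, f(x_7) = 1.271412, coefficient = 2
x_8 = 1.1667, f(x_8) = 1.587963, coefficient = 2
x_9 = 1.2500, f(x_9) = 1.953125, coefficient = 2
x_10 = 1.3333, f(x_10) = 2.370370, coefficient = 2
x_11 = 1.4167, f(x_11) = 2.843171, coefficient = 2
x_12 = 1.5000, f(x_12) = 3.375000, coefficient = 1

I ≈ (0.083333/2) × 30.083333 = 1.253472
Exact value: 1.250000
Error: 0.003472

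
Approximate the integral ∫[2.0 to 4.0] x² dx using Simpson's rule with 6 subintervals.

f(x) = x²
a = 2.0, b = 4.0, n = 6
h = (b - a)/n = 0.333333

Simpson's rule: (h/3)[f(x₀) + 4f(x₁) + 2f(x₂) + ... + f(xₙ)]

x_0 = 2.0000, f(x_0) = 4.000000, coefficient = 1
x_1 = 2.3333, f(x_1) = 5.444444, coefficient = 4
x_2 = 2.6667, f(x_2) = 7.111111, coefficient = 2
x_3 = 3.0000, f(x_3) = 9.000000, coefficient = 4
x_4 = 3.3333, f(x_4) = 11.111111, coefficient = 2
x_5 = 3.6667, f(x_5) = 13.444444, coefficient = 4
x_6 = 4.0000, f(x_6) = 16.000000, coefficient = 1

I ≈ (0.333333/3) × 168.000000 = 18.666667
Exact value: 18.666667
Error: 0.000000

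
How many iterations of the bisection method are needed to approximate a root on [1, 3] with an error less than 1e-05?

We need (b-a)/2^n ≤ 1e-05
(3 - 1)/2^n ≤ 1e-05
2/2^n ≤ 1e-05
2^n ≥ 200000
n ≥ log₂(200000) = 17.61
n ≥ 18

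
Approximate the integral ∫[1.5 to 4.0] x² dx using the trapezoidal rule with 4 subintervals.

f(x) = x²
a = 1.5, b = 4.0, n = 4
h = (b - a)/n = 0.625000

Trapezoidal rule: (h/2)[f(x₀) + 2f(x₁) + 2f(x₂) + ... + f(xₙ)]

x_0 = 1.5000, f(x_0) = 2.250000, coefficient = 1
x_1 = 2.1250, f(x_1) = 4.515625, coefficient = 2
x_2 = 2.7500, f(x_2) = 7.562500, coefficient = 2
x_3 = 3.3750, f(x_3) = 11.390625, coefficient = 2
x_4 = 4.0000, f(x_4) = 16.000000, coefficient = 1

I ≈ (0.625000/2) × 65.187500 = 20.371094
Exact value: 20.208333
Error: 0.162760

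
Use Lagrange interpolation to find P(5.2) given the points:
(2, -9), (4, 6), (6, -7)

Lagrange interpolation formula:
P(x) = Σ yᵢ × Lᵢ(x)
where Lᵢ(x) = Π_{j≠i} (x - xⱼ)/(xᵢ - xⱼ)

L_0(5.2) = (5.2 - 4)/(2 - 4) × (5.2 - 6)/(2 - 6) = -0.120000
L_1(5.2) = (5.2 - 2)/(4 - 2) × (5.2 - 6)/(4 - 6) = 0.640000
L_2(5.2) = (5.2 - 2)/(6 - 2) × (5.2 - 4)/(6 - 4) = 0.480000

P(5.2) = (-9)×L_0(5.2) + 6×L_1(5.2) + (-7)×L_2(5.2)
P(5.2) = 1.560000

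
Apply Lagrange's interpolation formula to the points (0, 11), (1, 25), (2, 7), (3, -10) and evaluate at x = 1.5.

Lagrange interpolation formula:
P(x) = Σ yᵢ × Lᵢ(x)
where Lᵢ(x) = Π_{j≠i} (x - xⱼ)/(xᵢ - xⱼ)

L_0(1.5) = (1.5 - 1)/(0 - 1) × (1.5 - 2)/(0 - 2) × (1.5 - 3)/(0 - 3) = -0.062500
L_1(1.5) = (1.5 - 0)/(1 - 0) × (1.5 - 2)/(1 - 2) × (1.5 - 3)/(1 - 3) = 0.562500
L_2(1.5) = (1.5 - 0)/(2 - 0) × (1.5 - 1)/(2 - 1) × (1.5 - 3)/(2 - 3) = 0.562500
L_3(1.5) = (1.5 - 0)/(3 - 0) × (1.5 - 1)/(3 - 1) × (1.5 - 2)/(3 - 2) = -0.062500

P(1.5) = 11×L_0(1.5) + 25×L_1(1.5) + 7×L_2(1.5) + (-10)×L_3(1.5)
P(1.5) = 17.937500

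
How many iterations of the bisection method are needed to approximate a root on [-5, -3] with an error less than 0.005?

We need (b-a)/2^n ≤ 0.005
(-3 - (-5))/2^n ≤ 0.005
2/2^n ≤ 0.005
2^n ≥ 400
n ≥ log₂(400) = 8.64
n ≥ 9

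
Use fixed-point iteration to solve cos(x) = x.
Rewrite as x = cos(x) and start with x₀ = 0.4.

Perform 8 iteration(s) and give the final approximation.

Equation: cos(x) = x
Fixed-point form: x = cos(x)
x₀ = 0.4

x_1 = g(0.400000) = 0.921061
x_2 = g(0.921061) = 0.604976
x_3 = g(0.604976) = 0.822516
x_4 = g(0.822516) = 0.680380
x_5 = g(0.680380) = 0.777334
x_6 = g(0.777334) = 0.712786
x_7 = g(0.712786) = 0.756543
x_8 = g(0.756543) = 0.727213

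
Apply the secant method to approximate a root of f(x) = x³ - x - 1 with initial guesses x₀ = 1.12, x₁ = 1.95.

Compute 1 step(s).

f(x) = x³ - x - 1
x₀ = 1.12, x₁ = 1.95

Secant formula: x_{n+1} = x_n - f(x_n)(x_n - x_{n-1})/(f(x_n) - f(x_{n-1}))

Iteration 1:
  f(1.120000) = -0.715072
  f(1.950000) = 4.464875
  x_2 = 1.950000 - 4.464875×(1.950000 - 1.120000)/(4.464875 - (-0.715072))
       = 1.234578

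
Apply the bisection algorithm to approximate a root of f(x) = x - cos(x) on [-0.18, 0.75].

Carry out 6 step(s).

f(x) = x - cos(x)
Initial interval: [-0.18, 0.75]

Iteration 1:
  c_1 = (-0.180000 + 0.750000)/2 = 0.285000
  f(c_1) = f(0.285000) = -0.674662
  f(a) × f(c) ≥ 0, new interval: [0.285000, 0.750000]
Iteration 2:
  c_2 = (0.285000 + 0.750000)/2 = 0.517500
  f(c_2) = f(0.517500) = -0.351559
  f(a) × f(c) ≥ 0, new interval: [0.517500, 0.750000]
Iteration 3:
  c_3 = (0.517500 + 0.750000)/2 = 0.633750
  f(c_3) = f(0.633750) = -0.172063
  f(a) × f(c) ≥ 0, new interval: [0.633750, 0.750000]
Iteration 4:
  c_4 = (0.633750 + 0.750000)/2 = 0.691875
  f(c_4) = f(0.691875) = -0.078176
  f(a) × f(c) ≥ 0, new interval: [0.691875, 0.750000]
Iteration 5:
  c_5 = (0.691875 + 0.750000)/2 = 0.720938
  f(c_5) = f(0.720938) = -0.030250
  f(a) × f(c) ≥ 0, new interval: [0.720938, 0.750000]
Iteration 6:
  c_6 = (0.720938 + 0.750000)/2 = 0.735469
  f(c_6) = f(0.735469) = -0.006048
  f(a) × f(c) ≥ 0, new interval: [0.735469, 0.750000]

After 6 iteration(s), the approximation is c_6 = 0.735469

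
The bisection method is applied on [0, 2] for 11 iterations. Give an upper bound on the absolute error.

Bisection error bound: |error| ≤ (b-a)/2^n
|error| ≤ (2 - 0)/2^11 = 2/2^11
|error| ≤ 0.0009765625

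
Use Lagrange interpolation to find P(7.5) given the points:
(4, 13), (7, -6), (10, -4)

Lagrange interpolation formula:
P(x) = Σ yᵢ × Lᵢ(x)
where Lᵢ(x) = Π_{j≠i} (x - xⱼ)/(xᵢ - xⱼ)

L_0(7.5) = (7.5 - 7)/(4 - 7) × (7.5 - 10)/(4 - 10) = -0.069444
L_1(7.5) = (7.5 - 4)/(7 - 4) × (7.5 - 10)/(7 - 10) = 0.972222
L_2(7.5) = (7.5 - 4)/(10 - 4) × (7.5 - 7)/(10 - 7) = 0.097222

P(7.5) = 13×L_0(7.5) + (-6)×L_1(7.5) + (-4)×L_2(7.5)
P(7.5) = -7.125000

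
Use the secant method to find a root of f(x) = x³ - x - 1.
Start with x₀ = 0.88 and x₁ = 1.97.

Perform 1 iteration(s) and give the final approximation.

f(x) = x³ - x - 1
x₀ = 0.88, x₁ = 1.97

Secant formula: x_{n+1} = x_n - f(x_n)(x_n - x_{n-1})/(f(x_n) - f(x_{n-1}))

Iteration 1:
  f(0.880000) = -1.198528
  f(1.970000) = 4.675373
  x_2 = 1.970000 - 4.675373×(1.970000 - 0.880000)/(4.675373 - (-1.198528))
       = 1.102407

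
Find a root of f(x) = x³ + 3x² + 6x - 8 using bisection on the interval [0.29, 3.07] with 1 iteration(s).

f(x) = x³ + 3x² + 6x - 8
Initial interval: [0.29, 3.07]

Iteration 1:
  c_1 = (0.290000 + 3.070000)/2 = 1.680000
  f(c_1) = f(1.680000) = 15.288832
  f(a) × f(c) < 0, new interval: [0.290000, 1.680000]

After 1 iteration(s), the approximation is c_1 = 1.680000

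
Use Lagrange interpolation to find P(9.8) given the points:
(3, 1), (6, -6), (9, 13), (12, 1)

Lagrange interpolation formula:
P(x) = Σ yᵢ × Lᵢ(x)
where Lᵢ(x) = Π_{j≠i} (x - xⱼ)/(xᵢ - xⱼ)

L_0(9.8) = (9.8 - 6)/(3 - 6) × (9.8 - 9)/(3 - 9) × (9.8 - 12)/(3 - 12) = 0.041284
L_1(9.8) = (9.8 - 3)/(6 - 3) × (9.8 - 9)/(6 - 9) × (9.8 - 12)/(6 - 12) = -0.221630
L_2(9.8) = (9.8 - 3)/(9 - 3) × (9.8 - 6)/(9 - 6) × (9.8 - 12)/(9 - 12) = 1.052741
L_3(9.8) = (9.8 - 3)/(12 - 3) × (9.8 - 6)/(12 - 6) × (9.8 - 9)/(12 - 9) = 0.127605

P(9.8) = 1×L_0(9.8) + (-6)×L_1(9.8) + 13×L_2(9.8) + 1×L_3(9.8)
P(9.8) = 15.184296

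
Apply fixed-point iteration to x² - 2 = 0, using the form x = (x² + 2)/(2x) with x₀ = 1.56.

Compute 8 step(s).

Equation: x² - 2 = 0
Fixed-point form: x = (x² + 2)/(2x)
x₀ = 1.56

x_1 = g(1.560000) = 1.421026
x_2 = g(1.421026) = 1.414230
x_3 = g(1.414230) = 1.414214
x_4 = g(1.414214) = 1.414214
x_5 = g(1.414214) = 1.414214
x_6 = g(1.414214) = 1.414214
x_7 = g(1.414214) = 1.414214
x_8 = g(1.414214) = 1.414214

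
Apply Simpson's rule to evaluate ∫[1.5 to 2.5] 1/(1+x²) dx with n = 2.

f(x) = 1/(1+x²)
a = 1.5, b = 2.5, n = 2
h = (b - a)/n = 0.500000

Simpson's rule: (h/3)[f(x₀) + 4f(x₁) + 2f(x₂) + ... + f(xₙ)]

x_0 = 1.5000, f(x_0) = 0.307692, coefficient = 1
x_1 = 2.0000, f(x_1) = 0.200000, coefficient = 4
x_2 = 2.5000, f(x_2) = 0.137931, coefficient = 1

I ≈ (0.500000/3) × 1.245623 = 0.207604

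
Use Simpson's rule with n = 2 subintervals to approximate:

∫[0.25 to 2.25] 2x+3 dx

f(x) = 2x+3
a = 0.25, b = 2.25, n = 2
h = (b - a)/n = 1.000000

Simpson's rule: (h/3)[f(x₀) + 4f(x₁) + 2f(x₂) + ... + f(xₙ)]

x_0 = 0.2500, f(x_0) = 3.500000, coefficient = 1
x_1 = 1.2500, f(x_1) = 5.500000, coefficient = 4
x_2 = 2.2500, f(x_2) = 7.500000, coefficient = 1

I ≈ (1.000000/3) × 33.000000 = 11.000000
Exact value: 11.000000
Error: 0.000000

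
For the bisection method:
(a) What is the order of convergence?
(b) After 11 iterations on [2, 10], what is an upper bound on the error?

(a) Bisection has linear (order 1) convergence; the error is halved each step.

(b) Error bound = (b-a)/2^n = (10 - 2)/2^{11}
    = 8/2^{11}

(a) 1 (linear); (b) error ≤ 3.91e-03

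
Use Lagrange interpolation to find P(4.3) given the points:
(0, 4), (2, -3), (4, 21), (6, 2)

Lagrange interpolation formula:
P(x) = Σ yᵢ × Lᵢ(x)
where Lᵢ(x) = Π_{j≠i} (x - xⱼ)/(xᵢ - xⱼ)

L_0(4.3) = (4.3 - 2)/(0 - 2) × (4.3 - 4)/(0 - 4) × (4.3 - 6)/(0 - 6) = 0.024437
L_1(4.3) = (4.3 - 0)/(2 - 0) × (4.3 - 4)/(2 - 4) × (4.3 - 6)/(2 - 6) = -0.137062
L_2(4.3) = (4.3 - 0)/(4 - 0) × (4.3 - 2)/(4 - 2) × (4.3 - 6)/(4 - 6) = 1.050812
L_3(4.3) = (4.3 - 0)/(6 - 0) × (4.3 - 2)/(6 - 2) × (4.3 - 4)/(6 - 4) = 0.061812

P(4.3) = 4×L_0(4.3) + (-3)×L_1(4.3) + 21×L_2(4.3) + 2×L_3(4.3)
P(4.3) = 22.699625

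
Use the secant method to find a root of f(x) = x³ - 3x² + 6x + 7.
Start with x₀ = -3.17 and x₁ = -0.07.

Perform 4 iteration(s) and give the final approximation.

f(x) = x³ - 3x² + 6x + 7
x₀ = -3.17, x₁ = -0.07

Secant formula: x_{n+1} = x_n - f(x_n)(x_n - x_{n-1})/(f(x_n) - f(x_{n-1}))

Iteration 1:
  f(-3.170000) = -74.021713
  f(-0.070000) = 6.564957
  x_2 = -0.070000 - 6.564957×(-0.070000 - (-3.170000))/(6.564957 - (-74.021713))
       = -0.322540
Iteration 2:
  f(-0.070000) = 6.564957
  f(-0.322540) = 4.719108
  x_3 = -0.322540 - 4.719108×(-0.322540 - (-0.070000))/(4.719108 - 6.564957)
       = -0.968186
Iteration 3:
  f(-0.322540) = 4.719108
  f(-0.968186) = -2.528828
  x_4 = -0.968186 - (-2.528828)×(-0.968186 - (-0.322540))/(-2.528828 - 4.719108)
       = -0.742918
Iteration 4:
  f(-0.968186) = -2.528828
  f(-0.742918) = 0.476674
  x_5 = -0.742918 - 0.476674×(-0.742918 - (-0.968186))/(0.476674 - (-2.528828))
       = -0.778646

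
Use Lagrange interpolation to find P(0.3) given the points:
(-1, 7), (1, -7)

Lagrange interpolation formula:
P(x) = Σ yᵢ × Lᵢ(x)
where Lᵢ(x) = Π_{j≠i} (x - xⱼ)/(xᵢ - xⱼ)

L_0(0.3) = (0.3 - 1)/(-1 - 1) = 0.350000
L_1(0.3) = (0.3 - (-1))/(1 - (-1)) = 0.650000

P(0.3) = 7×L_0(0.3) + (-7)×L_1(0.3)
P(0.3) = -2.100000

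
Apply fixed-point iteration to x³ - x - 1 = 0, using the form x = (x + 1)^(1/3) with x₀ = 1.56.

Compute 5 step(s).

Equation: x³ - x - 1 = 0
Fixed-point form: x = (x + 1)^(1/3)
x₀ = 1.56

x_1 = g(1.560000) = 1.367981
x_2 = g(1.367981) = 1.332885
x_3 = g(1.332885) = 1.326267
x_4 = g(1.326267) = 1.325012
x_5 = g(1.325012) = 1.324774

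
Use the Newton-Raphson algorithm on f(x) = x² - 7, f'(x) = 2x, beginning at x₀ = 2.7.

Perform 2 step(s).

f(x) = x² - 7
f'(x) = 2x
x₀ = 2.7

Newton-Raphson formula: x_{n+1} = x_n - f(x_n)/f'(x_n)

Iteration 1:
  f(2.700000) = 0.290000
  f'(2.700000) = 5.400000
  x_1 = 2.700000 - 0.290000/5.400000 = 2.646296
Iteration 2:
  f(2.646296) = 0.002884
  f'(2.646296) = 5.292593
  x_2 = 2.646296 - 0.002884/5.292593 = 2.645751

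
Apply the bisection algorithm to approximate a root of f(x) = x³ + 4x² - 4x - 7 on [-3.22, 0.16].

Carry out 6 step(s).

f(x) = x³ + 4x² - 4x - 7
Initial interval: [-3.22, 0.16]

Iteration 1:
  c_1 = (-3.220000 + 0.160000)/2 = -1.530000
  f(c_1) = f(-1.530000) = 4.902023
  f(a) × f(c) ≥ 0, new interval: [-1.530000, 0.160000]
Iteration 2:
  c_2 = (-1.530000 + 0.160000)/2 = -0.685000
  f(c_2) = f(-0.685000) = -2.704519
  f(a) × f(c) < 0, new interval: [-1.530000, -0.685000]
Iteration 3:
  c_3 = (-1.530000 + (-0.685000))/2 = -1.107500
  f(c_3) = f(-1.107500) = 0.977814
  f(a) × f(c) ≥ 0, new interval: [-1.107500, -0.685000]
Iteration 4:
  c_4 = (-1.107500 + (-0.685000))/2 = -0.896250
  f(c_4) = f(-0.896250) = -0.921869
  f(a) × f(c) < 0, new interval: [-1.107500, -0.896250]
Iteration 5:
  c_5 = (-1.107500 + (-0.896250))/2 = -1.001875
  f(c_5) = f(-1.001875) = 0.016879
  f(a) × f(c) ≥ 0, new interval: [-1.001875, -0.896250]
Iteration 6:
  c_6 = (-1.001875 + (-0.896250))/2 = -0.949063
  f(c_6) = f(-0.949063) = -0.455711
  f(a) × f(c) < 0, new interval: [-1.001875, -0.949063]

After 6 iteration(s), the approximation is c_6 = -0.949063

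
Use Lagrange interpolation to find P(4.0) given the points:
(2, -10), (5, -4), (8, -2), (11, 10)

Lagrange interpolation formula:
P(x) = Σ yᵢ × Lᵢ(x)
where Lᵢ(x) = Π_{j≠i} (x - xⱼ)/(xᵢ - xⱼ)

L_0(4.0) = (4.0 - 5)/(2 - 5) × (4.0 - 8)/(2 - 8) × (4.0 - 11)/(2 - 11) = 0.172840
L_1(4.0) = (4.0 - 2)/(5 - 2) × (4.0 - 8)/(5 - 8) × (4.0 - 11)/(5 - 11) = 1.037037
L_2(4.0) = (4.0 - 2)/(8 - 2) × (4.0 - 5)/(8 - 5) × (4.0 - 11)/(8 - 11) = -0.259259
L_3(4.0) = (4.0 - 2)/(11 - 2) × (4.0 - 5)/(11 - 5) × (4.0 - 8)/(11 - 8) = 0.049383

P(4.0) = (-10)×L_0(4.0) + (-4)×L_1(4.0) + (-2)×L_2(4.0) + 10×L_3(4.0)
P(4.0) = -4.864198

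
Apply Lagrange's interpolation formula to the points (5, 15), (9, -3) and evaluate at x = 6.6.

Lagrange interpolation formula:
P(x) = Σ yᵢ × Lᵢ(x)
where Lᵢ(x) = Π_{j≠i} (x - xⱼ)/(xᵢ - xⱼ)

L_0(6.6) = (6.6 - 9)/(5 - 9) = 0.600000
L_1(6.6) = (6.6 - 5)/(9 - 5) = 0.400000

P(6.6) = 15×L_0(6.6) + (-3)×L_1(6.6)
P(6.6) = 7.800000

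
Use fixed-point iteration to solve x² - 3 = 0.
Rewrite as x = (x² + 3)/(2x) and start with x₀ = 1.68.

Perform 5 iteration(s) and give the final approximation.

Equation: x² - 3 = 0
Fixed-point form: x = (x² + 3)/(2x)
x₀ = 1.68

x_1 = g(1.680000) = 1.732857
x_2 = g(1.732857) = 1.732051
x_3 = g(1.732051) = 1.732051
x_4 = g(1.732051) = 1.732051
x_5 = g(1.732051) = 1.732051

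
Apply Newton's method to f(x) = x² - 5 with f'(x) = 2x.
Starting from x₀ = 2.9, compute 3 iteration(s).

f(x) = x² - 5
f'(x) = 2x
x₀ = 2.9

Newton-Raphson formula: x_{n+1} = x_n - f(x_n)/f'(x_n)

Iteration 1:
  f(2.900000) = 3.410000
  f'(2.900000) = 5.800000
  x_1 = 2.900000 - 3.410000/5.800000 = 2.312069
Iteration 2:
  f(2.312069) = 0.345663
  f'(2.312069) = 4.624138
  x_2 = 2.312069 - 0.345663/4.624138 = 2.237317
Iteration 3:
  f(2.237317) = 0.005588
  f'(2.237317) = 4.474634
  x_3 = 2.237317 - 0.005588/4.474634 = 2.236068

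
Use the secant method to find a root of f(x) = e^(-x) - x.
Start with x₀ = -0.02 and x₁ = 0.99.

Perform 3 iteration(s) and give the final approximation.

f(x) = e^(-x) - x
x₀ = -0.02, x₁ = 0.99

Secant formula: x_{n+1} = x_n - f(x_n)(x_n - x_{n-1})/(f(x_n) - f(x_{n-1}))

Iteration 1:
  f(-0.020000) = 1.040201
  f(0.990000) = -0.618423
  x_2 = 0.990000 - (-0.618423)×(0.990000 - (-0.020000))/(-0.618423 - 1.040201)
       = 0.613418
Iteration 2:
  f(0.990000) = -0.618423
  f(0.613418) = -0.071922
  x_3 = 0.613418 - (-0.071922)×(0.613418 - 0.990000)/(-0.071922 - (-0.618423))
       = 0.563859
Iteration 3:
  f(0.613418) = -0.071922
  f(0.563859) = 0.005150
  x_4 = 0.563859 - 0.005150×(0.563859 - 0.613418)/(0.005150 - (-0.071922))
       = 0.567171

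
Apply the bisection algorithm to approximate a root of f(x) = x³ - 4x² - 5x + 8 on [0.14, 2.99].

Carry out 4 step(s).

f(x) = x³ - 4x² - 5x + 8
Initial interval: [0.14, 2.99]

Iteration 1:
  c_1 = (0.140000 + 2.990000)/2 = 1.565000
  f(c_1) = f(1.565000) = -5.788863
  f(a) × f(c) < 0, new interval: [0.140000, 1.565000]
Iteration 2:
  c_2 = (0.140000 + 1.565000)/2 = 0.852500
  f(c_2) = f(0.852500) = 1.450035
  f(a) × f(c) ≥ 0, new interval: [0.852500, 1.565000]
Iteration 3:
  c_3 = (0.852500 + 1.565000)/2 = 1.208750
  f(c_3) = f(1.208750) = -2.121980
  f(a) × f(c) < 0, new interval: [0.852500, 1.208750]
Iteration 4:
  c_4 = (0.852500 + 1.208750)/2 = 1.030625
  f(c_4) = f(1.030625) = -0.307159
  f(a) × f(c) < 0, new interval: [0.852500, 1.030625]

After 4 iteration(s), the approximation is c_4 = 1.030625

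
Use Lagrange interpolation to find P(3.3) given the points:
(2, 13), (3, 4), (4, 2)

Lagrange interpolation formula:
P(x) = Σ yᵢ × Lᵢ(x)
where Lᵢ(x) = Π_{j≠i} (x - xⱼ)/(xᵢ - xⱼ)

L_0(3.3) = (3.3 - 3)/(2 - 3) × (3.3 - 4)/(2 - 4) = -0.105000
L_1(3.3) = (3.3 - 2)/(3 - 2) × (3.3 - 4)/(3 - 4) = 0.910000
L_2(3.3) = (3.3 - 2)/(4 - 2) × (3.3 - 3)/(4 - 3) = 0.195000

P(3.3) = 13×L_0(3.3) + 4×L_1(3.3) + 2×L_2(3.3)
P(3.3) = 2.665000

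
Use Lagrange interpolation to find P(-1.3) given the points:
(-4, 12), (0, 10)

Lagrange interpolation formula:
P(x) = Σ yᵢ × Lᵢ(x)
where Lᵢ(x) = Π_{j≠i} (x - xⱼ)/(xᵢ - xⱼ)

L_0(-1.3) = (-1.3 - 0)/(-4 - 0) = 0.325000
L_1(-1.3) = (-1.3 - (-4))/(0 - (-4)) = 0.675000

P(-1.3) = 12×L_0(-1.3) + 10×L_1(-1.3)
P(-1.3) = 10.650000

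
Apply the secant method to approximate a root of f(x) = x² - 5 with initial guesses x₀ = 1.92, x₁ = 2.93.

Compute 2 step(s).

f(x) = x² - 5
x₀ = 1.92, x₁ = 2.93

Secant formula: x_{n+1} = x_n - f(x_n)(x_n - x_{n-1})/(f(x_n) - f(x_{n-1}))

Iteration 1:
  f(1.920000) = -1.313600
  f(2.930000) = 3.584900
  x_2 = 2.930000 - 3.584900×(2.930000 - 1.920000)/(3.584900 - (-1.313600))
       = 2.190845
Iteration 2:
  f(2.930000) = 3.584900
  f(2.190845) = -0.200197
  x_3 = 2.190845 - (-0.200197)×(2.190845 - 2.930000)/(-0.200197 - 3.584900)
       = 2.229940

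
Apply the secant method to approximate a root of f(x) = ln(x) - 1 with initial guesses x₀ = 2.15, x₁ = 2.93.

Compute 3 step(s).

f(x) = ln(x) - 1
x₀ = 2.15, x₁ = 2.93

Secant formula: x_{n+1} = x_n - f(x_n)(x_n - x_{n-1})/(f(x_n) - f(x_{n-1}))

Iteration 1:
  f(2.150000) = -0.234532
  f(2.930000) = 0.075002
  x_2 = 2.930000 - 0.075002×(2.930000 - 2.150000)/(0.075002 - (-0.234532))
       = 2.741000
Iteration 2:
  f(2.930000) = 0.075002
  f(2.741000) = 0.008323
  x_3 = 2.741000 - 0.008323×(2.741000 - 2.930000)/(0.008323 - 0.075002)
       = 2.717409
Iteration 3:
  f(2.741000) = 0.008323
  f(2.717409) = -0.000321
  x_4 = 2.717409 - (-0.000321)×(2.717409 - 2.741000)/(-0.000321 - 0.008323)
       = 2.718285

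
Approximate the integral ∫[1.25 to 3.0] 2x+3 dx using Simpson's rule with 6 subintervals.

f(x) = 2x+3
a = 1.25, b = 3.0, n = 6
h = (b - a)/n = 0.291667

Simpson's rule: (h/3)[f(x₀) + 4f(x₁) + 2f(x₂) + ... + f(xₙ)]

x_0 = 1.2500, f(x_0) = 5.500000, coefficient = 1
x_1 = 1.5417, f(x_1) = 6.083333, coefficient = 4
x_2 = 1.8333, f(x_2) = 6.666667, coefficient = 2
x_3 = 2.1250, f(x_3) = 7.250000, coefficient = 4
x_4 = 2.4167, f(x_4) = 7.833333, coefficient = 2
x_5 = 2.7083, f(x_5) = 8.416667, coefficient = 4
x_6 = 3.0000, f(x_6) = 9.000000, coefficient = 1

I ≈ (0.291667/3) × 130.500000 = 12.687500
Exact value: 12.687500
Error: 0.000000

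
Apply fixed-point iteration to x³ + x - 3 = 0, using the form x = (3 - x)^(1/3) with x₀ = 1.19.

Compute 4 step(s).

Equation: x³ + x - 3 = 0
Fixed-point form: x = (3 - x)^(1/3)
x₀ = 1.19

x_1 = g(1.190000) = 1.218689
x_2 = g(1.218689) = 1.212216
x_3 = g(1.212216) = 1.213682
x_4 = g(1.213682) = 1.213350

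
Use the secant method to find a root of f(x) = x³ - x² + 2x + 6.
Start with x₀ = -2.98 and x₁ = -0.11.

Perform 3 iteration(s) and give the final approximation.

f(x) = x³ - x² + 2x + 6
x₀ = -2.98, x₁ = -0.11

Secant formula: x_{n+1} = x_n - f(x_n)(x_n - x_{n-1})/(f(x_n) - f(x_{n-1}))

Iteration 1:
  f(-2.980000) = -35.303992
  f(-0.110000) = 5.766569
  x_2 = -0.110000 - 5.766569×(-0.110000 - (-2.980000))/(5.766569 - (-35.303992))
       = -0.512966
Iteration 2:
  f(-0.110000) = 5.766569
  f(-0.512966) = 4.575954
  x_3 = -0.512966 - 4.575954×(-0.512966 - (-0.110000))/(4.575954 - 5.766569)
       = -2.061708
Iteration 3:
  f(-0.512966) = 4.575954
  f(-2.061708) = -11.137632
  x_4 = -2.061708 - (-11.137632)×(-2.061708 - (-0.512966))/(-11.137632 - 4.575954)
       = -0.963975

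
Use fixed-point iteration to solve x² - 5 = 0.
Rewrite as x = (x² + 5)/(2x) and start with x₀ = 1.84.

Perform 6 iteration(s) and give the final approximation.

Equation: x² - 5 = 0
Fixed-point form: x = (x² + 5)/(2x)
x₀ = 1.84

x_1 = g(1.840000) = 2.278696
x_2 = g(2.278696) = 2.236467
x_3 = g(2.236467) = 2.236068
x_4 = g(2.236068) = 2.236068
x_5 = g(2.236068) = 2.236068
x_6 = g(2.236068) = 2.236068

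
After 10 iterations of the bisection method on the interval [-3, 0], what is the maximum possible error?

Bisection error bound: |error| ≤ (b-a)/2^n
|error| ≤ (0 - (-3))/2^10 = 3/2^10
|error| ≤ 0.0029296875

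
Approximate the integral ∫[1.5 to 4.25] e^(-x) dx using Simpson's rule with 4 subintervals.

f(x) = e^(-x)
a = 1.5, b = 4.25, n = 4
h = (b - a)/n = 0.687500

Simpson's rule: (h/3)[f(x₀) + 4f(x₁) + 2f(x₂) + ... + f(xₙ)]

x_0 = 1.5000, f(x_0) = 0.223130, coefficient = 1
x_1 = 2.1875, f(x_1) = 0.112197, coefficient = 4
x_2 = 2.8750, f(x_2) = 0.056416, coefficient = 2
x_3 = 3.5625, f(x_3) = 0.028368, coefficient = 4
x_4 = 4.2500, f(x_4) = 0.014264, coefficient = 1

I ≈ (0.687500/3) × 0.912486 = 0.209111
Exact value: 0.208866
Error: 0.000245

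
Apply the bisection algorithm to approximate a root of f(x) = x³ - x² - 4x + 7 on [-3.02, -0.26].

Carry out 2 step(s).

f(x) = x³ - x² - 4x + 7
Initial interval: [-3.02, -0.26]

Iteration 1:
  c_1 = (-3.020000 + (-0.260000))/2 = -1.640000
  f(c_1) = f(-1.640000) = 6.459456
  f(a) × f(c) < 0, new interval: [-3.020000, -1.640000]
Iteration 2:
  c_2 = (-3.020000 + (-1.640000))/2 = -2.330000
  f(c_2) = f(-2.330000) = -1.758237
  f(a) × f(c) ≥ 0, new interval: [-2.330000, -1.640000]

After 2 iteration(s), the approximation is c_2 = -2.330000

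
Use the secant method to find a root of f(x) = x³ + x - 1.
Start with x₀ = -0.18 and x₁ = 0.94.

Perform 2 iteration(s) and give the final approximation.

f(x) = x³ + x - 1
x₀ = -0.18, x₁ = 0.94

Secant formula: x_{n+1} = x_n - f(x_n)(x_n - x_{n-1})/(f(x_n) - f(x_{n-1}))

Iteration 1:
  f(-0.180000) = -1.185832
  f(0.940000) = 0.770584
  x_2 = 0.940000 - 0.770584×(0.940000 - (-0.180000))/(0.770584 - (-1.185832))
       = 0.498860
Iteration 2:
  f(0.940000) = 0.770584
  f(0.498860) = -0.376994
  x_3 = 0.498860 - (-0.376994)×(0.498860 - 0.940000)/(-0.376994 - 0.770584)
       = 0.643780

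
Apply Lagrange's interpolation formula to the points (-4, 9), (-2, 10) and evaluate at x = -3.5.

Lagrange interpolation formula:
P(x) = Σ yᵢ × Lᵢ(x)
where Lᵢ(x) = Π_{j≠i} (x - xⱼ)/(xᵢ - xⱼ)

L_0(-3.5) = (-3.5 - (-2))/(-4 - (-2)) = 0.750000
L_1(-3.5) = (-3.5 - (-4))/(-2 - (-4)) = 0.250000

P(-3.5) = 9×L_0(-3.5) + 10×L_1(-3.5)
P(-3.5) = 9.250000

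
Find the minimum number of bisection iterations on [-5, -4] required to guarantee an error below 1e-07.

We need (b-a)/2^n ≤ 1e-07
(-4 - (-5))/2^n ≤ 1e-07
1/2^n ≤ 1e-07
2^n ≥ 10000000
n ≥ log₂(10000000) = 23.25
n ≥ 24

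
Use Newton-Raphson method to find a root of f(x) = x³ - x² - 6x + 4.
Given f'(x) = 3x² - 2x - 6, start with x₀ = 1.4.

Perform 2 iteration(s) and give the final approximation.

f(x) = x³ - x² - 6x + 4
f'(x) = 3x² - 2x - 6
x₀ = 1.4

Newton-Raphson formula: x_{n+1} = x_n - f(x_n)/f'(x_n)

Iteration 1:
  f(1.400000) = -3.616000
  f'(1.400000) = -2.920000
  x_1 = 1.400000 - (-3.616000)/(-2.920000) = 0.161644
Iteration 2:
  f(0.161644) = 3.008232
  f'(0.161644) = -6.244901
  x_2 = 0.161644 - 3.008232/(-6.244901) = 0.643354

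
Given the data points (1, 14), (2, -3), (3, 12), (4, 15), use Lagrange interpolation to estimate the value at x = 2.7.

Lagrange interpolation formula:
P(x) = Σ yᵢ × Lᵢ(x)
where Lᵢ(x) = Π_{j≠i} (x - xⱼ)/(xᵢ - xⱼ)

L_0(2.7) = (2.7 - 2)/(1 - 2) × (2.7 - 3)/(1 - 3) × (2.7 - 4)/(1 - 4) = -0.045500
L_1(2.7) = (2.7 - 1)/(2 - 1) × (2.7 - 3)/(2 - 3) × (2.7 - 4)/(2 - 4) = 0.331500
L_2(2.7) = (2.7 - 1)/(3 - 1) × (2.7 - 2)/(3 - 2) × (2.7 - 4)/(3 - 4) = 0.773500
L_3(2.7) = (2.7 - 1)/(4 - 1) × (2.7 - 2)/(4 - 2) × (2.7 - 3)/(4 - 3) = -0.059500

P(2.7) = 14×L_0(2.7) + (-3)×L_1(2.7) + 12×L_2(2.7) + 15×L_3(2.7)
P(2.7) = 6.758000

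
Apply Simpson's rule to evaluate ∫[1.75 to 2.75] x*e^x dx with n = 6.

f(x) = x*e^x
a = 1.75, b = 2.75, n = 6
h = (b - a)/n = 0.166667

Simpson's rule: (h/3)[f(x₀) + 4f(x₁) + 2f(x₂) + ... + f(xₙ)]

x_0 = 1.7500, f(x_0) = 10.070555, coefficient = 1
x_1 = 1.9167, f(x_1) = 13.029998, coefficient = 4
x_2 = 2.0833, f(x_2) = 16.731656, coefficient = 2
x_3 = 2.2500, f(x_3) = 21.347406, coefficient = 4
x_4 = 2.4167, f(x_4) = 27.087053, coefficient = 2
x_5 = 2.5833, f(x_5) = 34.206439, coefficient = 4
x_6 = 2.7500, f(x_6) = 43.017238, coefficient = 1

I ≈ (0.166667/3) × 415.060578 = 23.058921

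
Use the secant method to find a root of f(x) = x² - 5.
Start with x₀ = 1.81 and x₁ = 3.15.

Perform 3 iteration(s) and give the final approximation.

f(x) = x² - 5
x₀ = 1.81, x₁ = 3.15

Secant formula: x_{n+1} = x_n - f(x_n)(x_n - x_{n-1})/(f(x_n) - f(x_{n-1}))

Iteration 1:
  f(1.810000) = -1.723900
  f(3.150000) = 4.922500
  x_2 = 3.150000 - 4.922500×(3.150000 - 1.810000)/(4.922500 - (-1.723900))
       = 2.157560
Iteration 2:
  f(3.150000) = 4.922500
  f(2.157560) = -0.344933
  x_3 = 2.157560 - (-0.344933)×(2.157560 - 3.150000)/(-0.344933 - 4.922500)
       = 2.222549
Iteration 3:
  f(2.157560) = -0.344933
  f(2.222549) = -0.060274
  x_4 = 2.222549 - (-0.060274)×(2.222549 - 2.157560)/(-0.060274 - (-0.344933))
       = 2.236310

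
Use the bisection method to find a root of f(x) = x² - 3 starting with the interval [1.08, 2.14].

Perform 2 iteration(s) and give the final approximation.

f(x) = x² - 3
Initial interval: [1.08, 2.14]

Iteration 1:
  c_1 = (1.080000 + 2.140000)/2 = 1.610000
  f(c_1) = f(1.610000) = -0.407900
  f(a) × f(c) ≥ 0, new interval: [1.610000, 2.140000]
Iteration 2:
  c_2 = (1.610000 + 2.140000)/2 = 1.875000
  f(c_2) = f(1.875000) = 0.515625
  f(a) × f(c) < 0, new interval: [1.610000, 1.875000]

After 2 iteration(s), the approximation is c_2 = 1.875000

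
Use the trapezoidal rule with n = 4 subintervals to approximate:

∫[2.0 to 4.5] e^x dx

f(x) = e^x
a = 2.0, b = 4.5, n = 4
h = (b - a)/n = 0.625000

Trapezoidal rule: (h/2)[f(x₀) + 2f(x₁) + 2f(x₂) + ... + f(xₙ)]

x_0 = 2.0000, f(x_0) = 7.389056, coefficient = 1
x_1 = 2.6250, f(x_1) = 13.804574, coefficient = 2
x_2 = 3.2500, f(x_2) = 25.790340, coefficient = 2
x_3 = 3.8750, f(x_3) = 48.182698, coefficient = 2
x_4 = 4.5000, f(x_4) = 90.017131, coefficient = 1

I ≈ (0.625000/2) × 272.961412 = 85.300441
Exact value: 82.628075
Error: 2.672366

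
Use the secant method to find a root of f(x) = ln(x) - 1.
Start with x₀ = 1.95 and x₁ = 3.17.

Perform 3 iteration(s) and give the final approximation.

f(x) = ln(x) - 1
x₀ = 1.95, x₁ = 3.17

Secant formula: x_{n+1} = x_n - f(x_n)(x_n - x_{n-1})/(f(x_n) - f(x_{n-1}))

Iteration 1:
  f(1.950000) = -0.332171
  f(3.170000) = 0.153732
  x_2 = 3.170000 - 0.153732×(3.170000 - 1.950000)/(0.153732 - (-0.332171))
       = 2.784012
Iteration 2:
  f(3.170000) = 0.153732
  f(2.784012) = 0.023893
  x_3 = 2.784012 - 0.023893×(2.784012 - 3.170000)/(0.023893 - 0.153732)
       = 2.712982
Iteration 3:
  f(2.784012) = 0.023893
  f(2.712982) = -0.001952
  x_4 = 2.712982 - (-0.001952)×(2.712982 - 2.784012)/(-0.001952 - 0.023893)
       = 2.718346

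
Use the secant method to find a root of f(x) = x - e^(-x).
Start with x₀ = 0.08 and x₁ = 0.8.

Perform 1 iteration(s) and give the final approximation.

f(x) = x - e^(-x)
x₀ = 0.08, x₁ = 0.8

Secant formula: x_{n+1} = x_n - f(x_n)(x_n - x_{n-1})/(f(x_n) - f(x_{n-1}))

Iteration 1:
  f(0.080000) = -0.843116
  f(0.800000) = 0.350671
  x_2 = 0.800000 - 0.350671×(0.800000 - 0.080000)/(0.350671 - (-0.843116))
       = 0.588502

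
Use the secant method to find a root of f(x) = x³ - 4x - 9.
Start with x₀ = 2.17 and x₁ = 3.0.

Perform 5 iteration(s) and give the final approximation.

f(x) = x³ - 4x - 9
x₀ = 2.17, x₁ = 3.0

Secant formula: x_{n+1} = x_n - f(x_n)(x_n - x_{n-1})/(f(x_n) - f(x_{n-1}))

Iteration 1:
  f(2.170000) = -7.461687
  f(3.000000) = 6.000000
  x_2 = 3.000000 - 6.000000×(3.000000 - 2.170000)/(6.000000 - (-7.461687))
       = 2.630061
Iteration 2:
  f(3.000000) = 6.000000
  f(2.630061) = -1.327527
  x_3 = 2.630061 - (-1.327527)×(2.630061 - 3.000000)/(-1.327527 - 6.000000)
       = 2.697083
Iteration 3:
  f(2.630061) = -1.327527
  f(2.697083) = -0.169058
  x_4 = 2.697083 - (-0.169058)×(2.697083 - 2.630061)/(-0.169058 - (-1.327527))
       = 2.706864
Iteration 4:
  f(2.697083) = -0.169058
  f(2.706864) = 0.006035
  x_5 = 2.706864 - 0.006035×(2.706864 - 2.697083)/(0.006035 - (-0.169058))
       = 2.706527
Iteration 5:
  f(2.706864) = 0.006035
  f(2.706527) = -0.000026
  x_6 = 2.706527 - (-0.000026)×(2.706527 - 2.706864)/(-0.000026 - 0.006035)
       = 2.706528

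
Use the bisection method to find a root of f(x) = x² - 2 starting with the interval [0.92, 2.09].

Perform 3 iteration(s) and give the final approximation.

f(x) = x² - 2
Initial interval: [0.92, 2.09]

Iteration 1:
  c_1 = (0.920000 + 2.090000)/2 = 1.505000
  f(c_1) = f(1.505000) = 0.265025
  f(a) × f(c) < 0, new interval: [0.920000, 1.505000]
Iteration 2:
  c_2 = (0.920000 + 1.505000)/2 = 1.212500
  f(c_2) = f(1.212500) = -0.529844
  f(a) × f(c) ≥ 0, new interval: [1.212500, 1.505000]
Iteration 3:
  c_3 = (1.212500 + 1.505000)/2 = 1.358750
  f(c_3) = f(1.358750) = -0.153798
  f(a) × f(c) ≥ 0, new interval: [1.358750, 1.505000]

After 3 iteration(s), the approximation is c_3 = 1.358750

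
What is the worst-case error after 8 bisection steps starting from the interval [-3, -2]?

Bisection error bound: |error| ≤ (b-a)/2^n
|error| ≤ (-2 - (-3))/2^8 = 1/2^8
|error| ≤ 0.0039062500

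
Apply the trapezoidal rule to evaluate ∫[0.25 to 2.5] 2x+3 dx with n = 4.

f(x) = 2x+3
a = 0.25, b = 2.5, n = 4
h = (b - a)/n = 0.562500

Trapezoidal rule: (h/2)[f(x₀) + 2f(x₁) + 2f(x₂) + ... + f(xₙ)]

x_0 = 0.2500, f(x_0) = 3.500000, coefficient = 1
x_1 = 0.8125, f(x_1) = 4.625000, coefficient = 2
x_2 = 1.3750, f(x_2) = 5.750000, coefficient = 2
x_3 = 1.9375, f(x_3) = 6.875000, coefficient = 2
x_4 = 2.5000, f(x_4) = 8.000000, coefficient = 1

I ≈ (0.562500/2) × 46.000000 = 12.937500
Exact value: 12.937500
Error: 0.000000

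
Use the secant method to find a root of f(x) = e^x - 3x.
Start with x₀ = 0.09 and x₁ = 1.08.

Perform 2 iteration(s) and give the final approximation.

f(x) = e^x - 3x
x₀ = 0.09, x₁ = 1.08

Secant formula: x_{n+1} = x_n - f(x_n)(x_n - x_{n-1})/(f(x_n) - f(x_{n-1}))

Iteration 1:
  f(0.090000) = 0.824174
  f(1.080000) = -0.295320
  x_2 = 1.080000 - (-0.295320)×(1.080000 - 0.090000)/(-0.295320 - 0.824174)
       = 0.818840
Iteration 2:
  f(1.080000) = -0.295320
  f(0.818840) = -0.188652
  x_3 = 0.818840 - (-0.188652)×(0.818840 - 1.080000)/(-0.188652 - (-0.295320))
       = 0.356954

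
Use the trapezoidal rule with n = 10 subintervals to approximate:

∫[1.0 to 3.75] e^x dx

f(x) = e^x
a = 1.0, b = 3.75, n = 10
h = (b - a)/n = 0.275000

Trapezoidal rule: (h/2)[f(x₀) + 2f(x₁) + 2f(x₂) + ... + f(xₙ)]

x_0 = 1.0000, f(x_0) = 2.718282, coefficient = 1
x_1 = 1.2750, f(x_1) = 3.578701, coefficient = 2
x_2 = 1.5500, f(x_2) = 4.711470, coefficient = 2
x_3 = 1.8250, f(x_3) = 6.202795, coefficient = 2
x_4 = 2.1000, f(x_4) = 8.166170, coefficient = 2
x_5 = 2.3750, f(x_5) = 10.751013, coefficient = 2
x_6 = 2.6500, f(x_6) = 14.154039, coefficient = 2
x_7 = 2.9250, f(x_7) = 18.634226, coefficient = 2
x_8 = 3.2000, f(x_8) = 24.532530, coefficient = 2
x_9 = 3.4750, f(x_9) = 32.297829, coefficient = 2
x_10 = 3.7500, f(x_10) = 42.521082, coefficient = 1

I ≈ (0.275000/2) × 291.296910 = 40.053325
Exact value: 39.802800
Error: 0.250525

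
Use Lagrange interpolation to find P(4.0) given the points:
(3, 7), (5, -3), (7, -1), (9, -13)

Lagrange interpolation formula:
P(x) = Σ yᵢ × Lᵢ(x)
where Lᵢ(x) = Π_{j≠i} (x - xⱼ)/(xᵢ - xⱼ)

L_0(4.0) = (4.0 - 5)/(3 - 5) × (4.0 - 7)/(3 - 7) × (4.0 - 9)/(3 - 9) = 0.312500
L_1(4.0) = (4.0 - 3)/(5 - 3) × (4.0 - 7)/(5 - 7) × (4.0 - 9)/(5 - 9) = 0.937500
L_2(4.0) = (4.0 - 3)/(7 - 3) × (4.0 - 5)/(7 - 5) × (4.0 - 9)/(7 - 9) = -0.312500
L_3(4.0) = (4.0 - 3)/(9 - 3) × (4.0 - 5)/(9 - 5) × (4.0 - 7)/(9 - 7) = 0.062500

P(4.0) = 7×L_0(4.0) + (-3)×L_1(4.0) + (-1)×L_2(4.0) + (-13)×L_3(4.0)
P(4.0) = -1.125000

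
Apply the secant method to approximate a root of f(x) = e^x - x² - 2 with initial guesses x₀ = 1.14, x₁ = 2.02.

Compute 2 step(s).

f(x) = e^x - x² - 2
x₀ = 1.14, x₁ = 2.02

Secant formula: x_{n+1} = x_n - f(x_n)(x_n - x_{n-1})/(f(x_n) - f(x_{n-1}))

Iteration 1:
  f(1.140000) = -0.172832
  f(2.020000) = 1.457925
  x_2 = 2.020000 - 1.457925×(2.020000 - 1.140000)/(1.457925 - (-0.172832))
       = 1.233265
Iteration 2:
  f(2.020000) = 1.457925
  f(1.233265) = -0.088525
  x_3 = 1.233265 - (-0.088525)×(1.233265 - 2.020000)/(-0.088525 - 1.457925)
       = 1.278300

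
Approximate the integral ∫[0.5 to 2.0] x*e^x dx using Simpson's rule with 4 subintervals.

f(x) = x*e^x
a = 0.5, b = 2.0, n = 4
h = (b - a)/n = 0.375000

Simpson's rule: (h/3)[f(x₀) + 4f(x₁) + 2f(x₂) + ... + f(xₙ)]

x_0 = 0.5000, f(x_0) = 0.824361, coefficient = 1
x_1 = 0.8750, f(x_1) = 2.099016, coefficient = 4
x_2 = 1.2500, f(x_2) = 4.362929, coefficient = 2
x_3 = 1.6250, f(x_3) = 8.252431, coefficient = 4
x_4 = 2.0000, f(x_4) = 14.778112, coefficient = 1

I ≈ (0.375000/3) × 65.734117 = 8.216765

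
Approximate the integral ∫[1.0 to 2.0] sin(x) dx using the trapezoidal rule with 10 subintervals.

f(x) = sin(x)
a = 1.0, b = 2.0, n = 10
h = (b - a)/n = 0.100000

Trapezoidal rule: (h/2)[f(x₀) + 2f(x₁) + 2f(x₂) + ... + f(xₙ)]

x_0 = 1.0000, f(x_0) = 0.841471, coefficient = 1
x_1 = 1.1000, f(x_1) = 0.891207, coefficient = 2
x_2 = 1.2000, f(x_2) = 0.932039, coefficient = 2
x_3 = 1.3000, f(x_3) = 0.963558, coefficient = 2
x_4 = 1.4000, f(x_4) = 0.985450, coefficient = 2
x_5 = 1.5000, f(x_5) = 0.997495, coefficient = 2
x_6 = 1.6000, f(x_6) = 0.999574, coefficient = 2
x_7 = 1.7000, f(x_7) = 0.991665, coefficient = 2
x_8 = 1.8000, f(x_8) = 0.973848, coefficient = 2
x_9 = 1.9000, f(x_9) = 0.946300, coefficient = 2
x_10 = 2.0000, f(x_10) = 0.909297, coefficient = 1

I ≈ (0.100000/2) × 19.113039 = 0.955652
Exact value: 0.956449
Error: 0.000797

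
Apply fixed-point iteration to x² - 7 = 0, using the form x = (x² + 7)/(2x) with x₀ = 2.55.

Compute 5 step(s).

Equation: x² - 7 = 0
Fixed-point form: x = (x² + 7)/(2x)
x₀ = 2.55

x_1 = g(2.550000) = 2.647549
x_2 = g(2.647549) = 2.645752
x_3 = g(2.645752) = 2.645751
x_4 = g(2.645751) = 2.645751
x_5 = g(2.645751) = 2.645751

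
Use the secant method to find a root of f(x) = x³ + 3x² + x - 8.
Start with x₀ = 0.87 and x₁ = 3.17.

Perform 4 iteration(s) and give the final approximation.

f(x) = x³ + 3x² + x - 8
x₀ = 0.87, x₁ = 3.17

Secant formula: x_{n+1} = x_n - f(x_n)(x_n - x_{n-1})/(f(x_n) - f(x_{n-1}))

Iteration 1:
  f(0.870000) = -4.200797
  f(3.170000) = 57.171713
  x_2 = 3.170000 - 57.171713×(3.170000 - 0.870000)/(57.171713 - (-4.200797))
       = 1.027429
Iteration 2:
  f(3.170000) = 57.171713
  f(1.027429) = -2.721172
  x_3 = 1.027429 - (-2.721172)×(1.027429 - 3.170000)/(-2.721172 - 57.171713)
       = 1.124775
Iteration 3:
  f(1.027429) = -2.721172
  f(1.124775) = -1.656897
  x_4 = 1.124775 - (-1.656897)×(1.124775 - 1.027429)/(-1.656897 - (-2.721172))
       = 1.276325
Iteration 4:
  f(1.124775) = -1.656897
  f(1.276325) = 0.242486
  x_5 = 1.276325 - 0.242486×(1.276325 - 1.124775)/(0.242486 - (-1.656897))
       = 1.256978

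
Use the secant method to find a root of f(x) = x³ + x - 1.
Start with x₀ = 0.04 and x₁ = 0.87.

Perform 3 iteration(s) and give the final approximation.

f(x) = x³ + x - 1
x₀ = 0.04, x₁ = 0.87

Secant formula: x_{n+1} = x_n - f(x_n)(x_n - x_{n-1})/(f(x_n) - f(x_{n-1}))

Iteration 1:
  f(0.040000) = -0.959936
  f(0.870000) = 0.528503
  x_2 = 0.870000 - 0.528503×(0.870000 - 0.040000)/(0.528503 - (-0.959936))
       = 0.575290
Iteration 2:
  f(0.870000) = 0.528503
  f(0.575290) = -0.234312
  x_3 = 0.575290 - (-0.234312)×(0.575290 - 0.870000)/(-0.234312 - 0.528503)
       = 0.665816
Iteration 3:
  f(0.575290) = -0.234312
  f(0.665816) = -0.039021
  x_4 = 0.665816 - (-0.039021)×(0.665816 - 0.575290)/(-0.039021 - (-0.234312))
       = 0.683904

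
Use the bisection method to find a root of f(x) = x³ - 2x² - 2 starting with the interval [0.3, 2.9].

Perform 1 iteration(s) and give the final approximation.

f(x) = x³ - 2x² - 2
Initial interval: [0.3, 2.9]

Iteration 1:
  c_1 = (0.300000 + 2.900000)/2 = 1.600000
  f(c_1) = f(1.600000) = -3.024000
  f(a) × f(c) ≥ 0, new interval: [1.600000, 2.900000]

After 1 iteration(s), the approximation is c_1 = 1.600000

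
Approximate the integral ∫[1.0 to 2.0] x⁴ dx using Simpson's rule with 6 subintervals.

f(x) = x⁴
a = 1.0, b = 2.0, n = 6
h = (b - a)/n = 0.166667

Simpson's rule: (h/3)[f(x₀) + 4f(x₁) + 2f(x₂) + ... + f(xₙ)]

x_0 = 1.0000, f(x_0) = 1.000000, coefficient = 1
x_1 = 1.1667, f(x_1) = 1.852623, coefficient = 4
x_2 = 1.3333, f(x_2) = 3.160494, coefficient = 2
x_3 = 1.5000, f(x_3) = 5.062500, coefficient = 4
x_4 = 1.6667, f(x_4) = 7.716049, coefficient = 2
x_5 = 1.8333, f(x_5) = 11.297068, coefficient = 4
x_6 = 2.0000, f(x_6) = 16.000000, coefficient = 1

I ≈ (0.166667/3) × 111.601852 = 6.200103
Exact value: 6.200000
Error: 0.000103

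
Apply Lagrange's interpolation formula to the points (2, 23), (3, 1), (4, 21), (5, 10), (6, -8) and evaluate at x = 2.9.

Lagrange interpolation formula:
P(x) = Σ yᵢ × Lᵢ(x)
where Lᵢ(x) = Π_{j≠i} (x - xⱼ)/(xᵢ - xⱼ)

L_0(2.9) = (2.9 - 3)/(2 - 3) × (2.9 - 4)/(2 - 4) × (2.9 - 5)/(2 - 5) × (2.9 - 6)/(2 - 6) = 0.029838
L_1(2.9) = (2.9 - 2)/(3 - 2) × (2.9 - 4)/(3 - 4) × (2.9 - 5)/(3 - 5) × (2.9 - 6)/(3 - 6) = 1.074150
L_2(2.9) = (2.9 - 2)/(4 - 2) × (2.9 - 3)/(4 - 3) × (2.9 - 5)/(4 - 5) × (2.9 - 6)/(4 - 6) = -0.146475
L_3(2.9) = (2.9 - 2)/(5 - 2) × (2.9 - 3)/(5 - 3) × (2.9 - 4)/(5 - 4) × (2.9 - 6)/(5 - 6) = 0.051150
L_4(2.9) = (2.9 - 2)/(6 - 2) × (2.9 - 3)/(6 - 3) × (2.9 - 4)/(6 - 4) × (2.9 - 5)/(6 - 5) = -0.008663

P(2.9) = 23×L_0(2.9) + 1×L_1(2.9) + 21×L_2(2.9) + 10×L_3(2.9) + (-8)×L_4(2.9)
P(2.9) = -0.734763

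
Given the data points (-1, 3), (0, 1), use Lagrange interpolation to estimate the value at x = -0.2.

Lagrange interpolation formula:
P(x) = Σ yᵢ × Lᵢ(x)
where Lᵢ(x) = Π_{j≠i} (x - xⱼ)/(xᵢ - xⱼ)

L_0(-0.2) = (-0.2 - 0)/(-1 - 0) = 0.200000
L_1(-0.2) = (-0.2 - (-1))/(0 - (-1)) = 0.800000

P(-0.2) = 3×L_0(-0.2) + 1×L_1(-0.2)
P(-0.2) = 1.400000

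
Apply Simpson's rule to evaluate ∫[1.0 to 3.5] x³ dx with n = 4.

f(x) = x³
a = 1.0, b = 3.5, n = 4
h = (b - a)/n = 0.625000

Simpson's rule: (h/3)[f(x₀) + 4f(x₁) + 2f(x₂) + ... + f(xₙ)]

x_0 = 1.0000, f(x_0) = 1.000000, coefficient = 1
x_1 = 1.6250, f(x_1) = 4.291016, coefficient = 4
x_2 = 2.2500, f(x_2) = 11.390625, coefficient = 2
x_3 = 2.8750, f(x_3) = 23.763672, coefficient = 4
x_4 = 3.5000, f(x_4) = 42.875000, coefficient = 1

I ≈ (0.625000/3) × 178.875000 = 37.265625
Exact value: 37.265625
Error: 0.000000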